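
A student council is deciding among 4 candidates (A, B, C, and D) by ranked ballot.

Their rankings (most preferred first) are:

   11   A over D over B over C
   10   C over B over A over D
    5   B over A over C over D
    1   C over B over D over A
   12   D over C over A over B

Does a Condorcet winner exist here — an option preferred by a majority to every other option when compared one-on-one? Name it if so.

There is no Condorcet winner

Head-to-head results (39 voters total):
A vs B: A wins 23–16.
A vs C: C wins 23–16.
A vs D: A wins 26–13.
B vs C: C wins 23–16.
B vs D: D wins 23–16.
C vs D: D wins 23–16.
No candidate beats all others: A beats D beats C beats A, a majority cycle.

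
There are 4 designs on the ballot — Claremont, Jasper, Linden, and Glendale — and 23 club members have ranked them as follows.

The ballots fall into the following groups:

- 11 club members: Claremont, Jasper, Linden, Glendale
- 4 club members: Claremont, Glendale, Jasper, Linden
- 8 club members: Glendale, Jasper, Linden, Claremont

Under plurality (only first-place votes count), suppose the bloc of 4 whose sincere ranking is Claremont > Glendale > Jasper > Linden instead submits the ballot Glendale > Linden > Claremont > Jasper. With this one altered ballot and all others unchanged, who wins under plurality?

Glendale

First-place totals with the altered ballot: Claremont 11, Jasper 0, Linden 0, Glendale 12.
The switch changes the winner from Claremont to Glendale.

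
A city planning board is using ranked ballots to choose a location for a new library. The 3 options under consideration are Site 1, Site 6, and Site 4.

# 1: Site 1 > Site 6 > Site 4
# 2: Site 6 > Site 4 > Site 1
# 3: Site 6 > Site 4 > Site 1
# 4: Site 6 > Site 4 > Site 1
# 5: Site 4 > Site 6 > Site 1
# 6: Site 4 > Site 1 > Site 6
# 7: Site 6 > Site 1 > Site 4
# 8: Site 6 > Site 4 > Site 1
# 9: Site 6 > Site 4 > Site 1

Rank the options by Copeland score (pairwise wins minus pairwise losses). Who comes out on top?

Site 6

Pairwise results:
  Site 1 vs Site 6: Site 6 wins 7–2.
  Site 1 vs Site 4: Site 4 wins 7–2.
  Site 6 vs Site 4: Site 6 wins 7–2.
Copeland scores (wins − losses):
  Site 1: 0 − 2 = -2
  Site 6: 2 − 0 = 2
  Site 4: 1 − 1 = 0
Site 6 has the best Copeland score.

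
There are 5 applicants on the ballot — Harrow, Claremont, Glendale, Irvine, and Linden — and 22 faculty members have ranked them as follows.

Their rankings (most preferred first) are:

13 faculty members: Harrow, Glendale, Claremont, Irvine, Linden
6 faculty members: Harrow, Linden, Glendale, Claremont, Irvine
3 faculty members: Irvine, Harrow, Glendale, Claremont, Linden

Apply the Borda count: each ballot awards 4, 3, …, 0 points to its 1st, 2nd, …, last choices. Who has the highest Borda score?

Borda scores:
  Harrow: 13·4 + 6·4 + 3·3 = 85
  Claremont: 13·2 + 6·1 + 3·1 = 35
  Glendale: 13·3 + 6·2 + 3·2 = 57
  Irvine: 13·1 + 6·0 + 3·4 = 25
  Linden: 13·0 + 6·3 + 3·0 = 18
Harrow has the highest total.

Harrow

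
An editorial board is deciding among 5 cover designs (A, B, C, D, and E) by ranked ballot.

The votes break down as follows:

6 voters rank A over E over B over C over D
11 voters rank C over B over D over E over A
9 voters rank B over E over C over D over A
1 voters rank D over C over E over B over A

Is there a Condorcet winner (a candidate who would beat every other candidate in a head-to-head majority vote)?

Yes

Head-to-head results (27 voters total):
A vs B: B wins 21–6.
A vs C: C wins 21–6.
A vs D: D wins 21–6.
A vs E: E wins 21–6.
B vs C: B wins 15–12.
B vs D: B wins 26–1.
B vs E: B wins 20–7.
C vs D: C wins 26–1.
C vs E: E wins 15–12.
D vs E: E wins 15–12.
B beats each rival — A (21–6), C (15–12), D (26–1), E (20–7) — so B is the Condorcet winner.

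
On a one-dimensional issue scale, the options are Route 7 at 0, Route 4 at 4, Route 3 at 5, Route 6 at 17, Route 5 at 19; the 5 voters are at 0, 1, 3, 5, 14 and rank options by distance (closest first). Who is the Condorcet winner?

With single-peaked preferences on a line, the Condorcet winner is the candidate closest to the median voter.
The median voter (position 3) is closest to Route 4 at 4.
Check: Route 4 vs Route 7 — voters closer to Route 4: 3 of 5.

Route 4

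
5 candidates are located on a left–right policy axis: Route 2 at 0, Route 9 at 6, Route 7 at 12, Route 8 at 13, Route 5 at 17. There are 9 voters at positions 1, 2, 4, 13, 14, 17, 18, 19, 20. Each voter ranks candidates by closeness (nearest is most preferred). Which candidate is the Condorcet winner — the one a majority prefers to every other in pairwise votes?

Route 8

With single-peaked preferences on a line, the Condorcet winner is the candidate closest to the median voter.
The median voter (position 14) is closest to Route 8 at 13.
Check: Route 8 vs Route 2 — voters closer to Route 8: 6 of 9.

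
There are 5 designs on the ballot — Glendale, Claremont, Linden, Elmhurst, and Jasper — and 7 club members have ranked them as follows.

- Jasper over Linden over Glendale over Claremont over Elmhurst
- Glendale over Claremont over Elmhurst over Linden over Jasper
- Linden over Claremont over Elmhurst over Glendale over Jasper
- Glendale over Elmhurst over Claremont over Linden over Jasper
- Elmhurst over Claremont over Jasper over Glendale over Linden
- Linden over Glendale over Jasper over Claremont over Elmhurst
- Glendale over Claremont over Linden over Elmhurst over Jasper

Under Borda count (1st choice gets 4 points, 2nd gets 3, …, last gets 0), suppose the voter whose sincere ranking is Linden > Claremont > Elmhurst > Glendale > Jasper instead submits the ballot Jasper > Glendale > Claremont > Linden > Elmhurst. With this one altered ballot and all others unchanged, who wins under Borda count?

Borda totals with the altered ballot: Glendale 21, Claremont 15, Linden 12, Elmhurst 10, Jasper 12.
The winner is unchanged: still Glendale.

Glendale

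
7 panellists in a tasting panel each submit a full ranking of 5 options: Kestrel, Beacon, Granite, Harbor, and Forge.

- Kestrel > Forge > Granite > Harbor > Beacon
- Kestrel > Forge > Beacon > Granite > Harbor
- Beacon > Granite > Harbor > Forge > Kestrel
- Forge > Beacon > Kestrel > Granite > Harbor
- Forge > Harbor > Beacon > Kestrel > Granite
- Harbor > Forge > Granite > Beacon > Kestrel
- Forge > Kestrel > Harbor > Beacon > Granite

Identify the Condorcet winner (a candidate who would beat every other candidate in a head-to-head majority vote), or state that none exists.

Forge

Head-to-head results (7 voters total):
Kestrel vs Beacon: Beacon wins 4–3.
Kestrel vs Granite: Kestrel wins 5–2.
Kestrel vs Harbor: Kestrel wins 4–3.
Kestrel vs Forge: Forge wins 5–2.
Beacon vs Granite: Beacon wins 5–2.
Beacon vs Harbor: Harbor wins 4–3.
Beacon vs Forge: Forge wins 6–1.
Granite vs Harbor: Granite wins 4–3.
Granite vs Forge: Forge wins 6–1.
Harbor vs Forge: Forge wins 5–2.
Forge beats each rival — Kestrel (5–2), Beacon (6–1), Granite (6–1), Harbor (5–2) — so Forge is the Condorcet winner.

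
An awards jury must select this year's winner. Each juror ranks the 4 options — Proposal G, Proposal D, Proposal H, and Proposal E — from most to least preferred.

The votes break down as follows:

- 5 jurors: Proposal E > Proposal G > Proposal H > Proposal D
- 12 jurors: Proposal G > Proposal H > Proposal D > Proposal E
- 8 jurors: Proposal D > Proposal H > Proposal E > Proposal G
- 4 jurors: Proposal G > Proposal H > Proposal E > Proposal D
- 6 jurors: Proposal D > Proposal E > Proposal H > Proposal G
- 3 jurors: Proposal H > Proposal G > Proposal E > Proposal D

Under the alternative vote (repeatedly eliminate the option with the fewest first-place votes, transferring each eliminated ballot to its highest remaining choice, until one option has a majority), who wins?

Round 1: Proposal G 16, Proposal D 14, Proposal E 5, Proposal H 3. Proposal H has the fewest and is eliminated.
Round 2: Proposal G 19, Proposal D 14, Proposal E 5. Proposal E has the fewest and is eliminated.
Round 3: Proposal G 24, Proposal D 14. Proposal G has a majority.

Proposal G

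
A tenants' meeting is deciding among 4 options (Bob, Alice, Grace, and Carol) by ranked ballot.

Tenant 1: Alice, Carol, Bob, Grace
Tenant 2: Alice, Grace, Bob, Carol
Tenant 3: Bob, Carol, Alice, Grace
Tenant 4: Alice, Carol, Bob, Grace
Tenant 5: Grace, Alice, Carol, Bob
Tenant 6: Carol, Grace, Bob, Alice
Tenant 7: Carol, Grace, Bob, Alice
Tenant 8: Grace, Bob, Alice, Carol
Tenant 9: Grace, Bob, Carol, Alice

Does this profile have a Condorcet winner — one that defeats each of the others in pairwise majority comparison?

No

Head-to-head results (9 voters total):
Bob vs Alice: Bob wins 5–4.
Bob vs Grace: Grace wins 6–3.
Bob vs Carol: Carol wins 5–4.
Alice vs Grace: Grace wins 5–4.
Alice vs Carol: Alice wins 5–4.
Grace vs Carol: Carol wins 5–4.
No candidate beats all others: Bob beats Alice beats Carol beats Bob, a majority cycle.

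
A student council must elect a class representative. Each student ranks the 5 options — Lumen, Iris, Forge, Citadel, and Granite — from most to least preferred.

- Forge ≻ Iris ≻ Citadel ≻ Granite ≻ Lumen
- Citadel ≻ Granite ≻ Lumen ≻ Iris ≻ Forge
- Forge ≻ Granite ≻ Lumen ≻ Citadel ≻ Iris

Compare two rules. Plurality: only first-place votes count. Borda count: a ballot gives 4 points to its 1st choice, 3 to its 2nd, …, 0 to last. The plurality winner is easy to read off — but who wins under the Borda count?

Plurality first-place counts: Lumen 0, Iris 0, Forge 2, Citadel 1, Granite 0 → Forge.
Borda totals: Lumen 4, Iris 4, Forge 8, Citadel 7, Granite 7 → Forge.

Forge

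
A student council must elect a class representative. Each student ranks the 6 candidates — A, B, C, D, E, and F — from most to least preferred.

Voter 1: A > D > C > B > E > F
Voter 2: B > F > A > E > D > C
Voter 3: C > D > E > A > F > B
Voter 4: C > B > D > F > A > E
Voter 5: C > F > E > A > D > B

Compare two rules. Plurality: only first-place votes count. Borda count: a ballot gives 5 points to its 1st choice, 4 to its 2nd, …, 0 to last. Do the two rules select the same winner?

Yes

Plurality first-place counts: A 1, B 1, C 3, D 0, E 0, F 0 → C.
Borda totals: A 13, B 11, C 18, D 13, E 9, F 11 → C.
The two rules agree on C.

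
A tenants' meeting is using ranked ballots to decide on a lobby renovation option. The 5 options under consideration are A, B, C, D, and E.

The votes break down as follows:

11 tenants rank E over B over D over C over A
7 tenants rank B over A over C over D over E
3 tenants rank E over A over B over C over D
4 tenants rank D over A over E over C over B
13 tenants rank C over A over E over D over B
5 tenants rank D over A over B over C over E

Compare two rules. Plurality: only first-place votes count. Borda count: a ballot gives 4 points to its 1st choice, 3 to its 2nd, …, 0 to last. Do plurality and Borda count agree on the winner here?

Plurality first-place counts: A 0, B 7, C 13, D 9, E 14 → E.
Borda totals: A 96, B 77, C 89, D 78, E 90 → A.
The two rules disagree: plurality picks E, Borda picks A.

No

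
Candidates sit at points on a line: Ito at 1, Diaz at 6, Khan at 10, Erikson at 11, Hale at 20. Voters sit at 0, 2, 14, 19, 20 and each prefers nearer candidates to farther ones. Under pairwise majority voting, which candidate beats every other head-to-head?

Erikson

With single-peaked preferences on a line, the Condorcet winner is the candidate closest to the median voter.
The median voter (position 14) is closest to Erikson at 11.
Check: Erikson vs Khan — voters closer to Erikson: 3 of 5.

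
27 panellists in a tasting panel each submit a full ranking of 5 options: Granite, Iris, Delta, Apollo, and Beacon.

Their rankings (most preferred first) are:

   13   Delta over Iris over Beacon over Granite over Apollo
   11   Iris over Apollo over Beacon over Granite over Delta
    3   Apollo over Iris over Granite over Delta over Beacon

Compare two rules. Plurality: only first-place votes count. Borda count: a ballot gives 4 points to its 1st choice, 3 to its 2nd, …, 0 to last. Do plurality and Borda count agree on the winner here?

Plurality first-place counts: Granite 0, Iris 11, Delta 13, Apollo 3, Beacon 0 → Delta.
Borda totals: Granite 30, Iris 92, Delta 55, Apollo 45, Beacon 48 → Iris.
The two rules disagree: plurality picks Delta, Borda picks Iris.

No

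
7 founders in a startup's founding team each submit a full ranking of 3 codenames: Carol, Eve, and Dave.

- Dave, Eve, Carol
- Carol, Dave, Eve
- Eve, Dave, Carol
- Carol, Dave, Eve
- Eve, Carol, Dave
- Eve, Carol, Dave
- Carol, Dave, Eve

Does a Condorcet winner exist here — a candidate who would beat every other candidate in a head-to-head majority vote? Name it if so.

None — there is no Condorcet winner

Head-to-head results (7 voters total):
Carol vs Eve: Eve wins 4–3.
Carol vs Dave: Carol wins 5–2.
Eve vs Dave: Dave wins 4–3.
No candidate beats all others: Carol beats Dave beats Eve beats Carol, a majority cycle.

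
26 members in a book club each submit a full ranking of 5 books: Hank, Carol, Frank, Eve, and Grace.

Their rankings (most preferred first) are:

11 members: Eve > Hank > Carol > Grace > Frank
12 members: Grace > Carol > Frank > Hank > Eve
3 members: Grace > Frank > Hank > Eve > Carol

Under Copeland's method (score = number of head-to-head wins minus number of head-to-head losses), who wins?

Pairwise results:
  Hank vs Carol: Hank wins 14–12.
  Hank vs Frank: Frank wins 15–11.
  Hank vs Eve: Hank wins 15–11.
  Hank vs Grace: Grace wins 15–11.
  Carol vs Frank: Carol wins 23–3.
  Carol vs Eve: Eve wins 14–12.
  Carol vs Grace: Grace wins 15–11.
  Frank vs Eve: Frank wins 15–11.
  Frank vs Grace: Grace wins 26–0.
  Eve vs Grace: Grace wins 15–11.
Copeland scores (wins − losses):
  Hank: 2 − 2 = 0
  Carol: 1 − 3 = -2
  Frank: 2 − 2 = 0
  Eve: 1 − 3 = -2
  Grace: 4 − 0 = 4
Grace has the best Copeland score.

Grace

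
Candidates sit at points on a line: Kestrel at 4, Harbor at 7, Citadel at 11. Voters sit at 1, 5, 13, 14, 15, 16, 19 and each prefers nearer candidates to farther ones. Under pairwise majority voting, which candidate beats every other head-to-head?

Citadel

With single-peaked preferences on a line, the Condorcet winner is the candidate closest to the median voter.
The median voter (position 14) is closest to Citadel at 11.
Check: Citadel vs Harbor — voters closer to Citadel: 5 of 7.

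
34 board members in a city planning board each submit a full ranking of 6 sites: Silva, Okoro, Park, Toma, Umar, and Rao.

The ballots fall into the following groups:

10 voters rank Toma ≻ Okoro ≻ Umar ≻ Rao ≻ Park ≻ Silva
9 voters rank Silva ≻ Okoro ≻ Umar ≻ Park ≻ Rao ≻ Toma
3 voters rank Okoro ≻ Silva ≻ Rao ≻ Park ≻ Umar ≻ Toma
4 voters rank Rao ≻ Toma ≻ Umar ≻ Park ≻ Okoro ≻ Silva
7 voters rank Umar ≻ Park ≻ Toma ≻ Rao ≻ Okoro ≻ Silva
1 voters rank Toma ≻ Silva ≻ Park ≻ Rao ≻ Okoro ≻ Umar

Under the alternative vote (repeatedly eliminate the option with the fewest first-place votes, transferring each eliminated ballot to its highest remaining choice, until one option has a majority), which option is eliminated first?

Park

Round 1: Toma 11, Silva 9, Umar 7, Rao 4, Okoro 3, Park 0. Park has the fewest and is eliminated.
Round 2: Toma 11, Silva 9, Umar 7, Rao 4, Okoro 3. Okoro has the fewest and is eliminated.
Round 3: Silva 12, Toma 11, Umar 7, Rao 4. Rao has the fewest and is eliminated.
Round 4: Toma 15, Silva 12, Umar 7. Umar has the fewest and is eliminated.
Round 5: Toma 22, Silva 12. Toma has a majority.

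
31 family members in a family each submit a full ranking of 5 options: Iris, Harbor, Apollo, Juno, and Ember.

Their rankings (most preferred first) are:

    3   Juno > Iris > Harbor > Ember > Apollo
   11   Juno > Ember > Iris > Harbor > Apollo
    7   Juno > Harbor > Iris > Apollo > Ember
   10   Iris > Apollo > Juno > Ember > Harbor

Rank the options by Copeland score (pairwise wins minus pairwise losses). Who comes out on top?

Pairwise results:
  Iris vs Harbor: Iris wins 24–7.
  Iris vs Apollo: Iris wins 31–0.
  Iris vs Juno: Juno wins 21–10.
  Iris vs Ember: Iris wins 20–11.
  Harbor vs Apollo: Harbor wins 21–10.
  Harbor vs Juno: Juno wins 31–0.
  Harbor vs Ember: Ember wins 21–10.
  Apollo vs Juno: Juno wins 21–10.
  Apollo vs Ember: Apollo wins 17–14.
  Juno vs Ember: Juno wins 31–0.
Copeland scores (wins − losses):
  Iris: 3 − 1 = 2
  Harbor: 1 − 3 = -2
  Apollo: 1 − 3 = -2
  Juno: 4 − 0 = 4
  Ember: 1 − 3 = -2
Juno has the best Copeland score.

Juno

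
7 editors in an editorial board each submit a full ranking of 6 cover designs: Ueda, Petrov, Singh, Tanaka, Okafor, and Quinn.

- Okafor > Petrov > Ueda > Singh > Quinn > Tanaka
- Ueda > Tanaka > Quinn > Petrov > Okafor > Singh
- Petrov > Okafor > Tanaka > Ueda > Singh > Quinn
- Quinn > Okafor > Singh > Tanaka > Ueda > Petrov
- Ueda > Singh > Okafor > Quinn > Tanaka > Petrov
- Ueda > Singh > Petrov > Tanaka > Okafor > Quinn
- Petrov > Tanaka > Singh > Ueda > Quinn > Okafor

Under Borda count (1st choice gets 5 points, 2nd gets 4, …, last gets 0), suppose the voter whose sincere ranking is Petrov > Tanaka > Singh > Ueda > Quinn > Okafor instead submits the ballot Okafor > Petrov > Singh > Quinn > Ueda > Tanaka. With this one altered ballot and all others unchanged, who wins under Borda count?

Okafor

Borda totals with the altered ballot: Ueda 22, Petrov 18, Singh 17, Tanaka 12, Okafor 23, Quinn 13.
The switch changes the winner from Ueda to Okafor.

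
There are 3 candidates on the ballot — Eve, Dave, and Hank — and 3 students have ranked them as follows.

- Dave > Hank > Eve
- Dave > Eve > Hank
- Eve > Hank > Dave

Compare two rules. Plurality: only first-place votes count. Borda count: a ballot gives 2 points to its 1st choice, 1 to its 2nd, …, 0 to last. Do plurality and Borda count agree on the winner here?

Yes

Plurality first-place counts: Eve 1, Dave 2, Hank 0 → Dave.
Borda totals: Eve 3, Dave 4, Hank 2 → Dave.
The two rules agree on Dave.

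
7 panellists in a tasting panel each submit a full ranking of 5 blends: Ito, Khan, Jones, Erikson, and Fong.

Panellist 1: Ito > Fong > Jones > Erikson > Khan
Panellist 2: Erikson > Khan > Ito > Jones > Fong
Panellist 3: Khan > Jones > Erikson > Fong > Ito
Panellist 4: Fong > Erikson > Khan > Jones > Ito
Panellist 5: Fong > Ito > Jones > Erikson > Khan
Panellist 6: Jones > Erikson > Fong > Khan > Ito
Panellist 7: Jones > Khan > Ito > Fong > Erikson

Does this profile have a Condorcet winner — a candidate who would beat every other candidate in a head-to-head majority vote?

Head-to-head results (7 voters total):
Ito vs Khan: Khan wins 5–2.
Ito vs Jones: Jones wins 4–3.
Ito vs Erikson: Erikson wins 4–3.
Ito vs Fong: Fong wins 4–3.
Khan vs Jones: Jones wins 4–3.
Khan vs Erikson: Erikson wins 5–2.
Khan vs Fong: Fong wins 4–3.
Jones vs Erikson: Jones wins 5–2.
Jones vs Fong: Jones wins 4–3.
Erikson vs Fong: Fong wins 4–3.
Jones beats each rival — Ito (4–3), Khan (4–3), Erikson (5–2), Fong (4–3) — so Jones is the Condorcet winner.

Yes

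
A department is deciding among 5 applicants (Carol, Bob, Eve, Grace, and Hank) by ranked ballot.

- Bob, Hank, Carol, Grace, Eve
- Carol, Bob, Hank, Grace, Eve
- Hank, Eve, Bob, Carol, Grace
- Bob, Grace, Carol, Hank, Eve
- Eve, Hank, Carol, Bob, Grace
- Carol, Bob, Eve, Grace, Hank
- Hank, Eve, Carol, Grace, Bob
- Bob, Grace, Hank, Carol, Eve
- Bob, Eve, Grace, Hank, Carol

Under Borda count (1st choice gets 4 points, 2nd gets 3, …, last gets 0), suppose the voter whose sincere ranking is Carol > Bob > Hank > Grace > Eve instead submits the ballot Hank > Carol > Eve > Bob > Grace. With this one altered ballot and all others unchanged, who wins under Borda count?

Borda totals with the altered ballot: Carol 17, Bob 23, Eve 17, Grace 11, Hank 22.
The winner is unchanged: still Bob.

Bob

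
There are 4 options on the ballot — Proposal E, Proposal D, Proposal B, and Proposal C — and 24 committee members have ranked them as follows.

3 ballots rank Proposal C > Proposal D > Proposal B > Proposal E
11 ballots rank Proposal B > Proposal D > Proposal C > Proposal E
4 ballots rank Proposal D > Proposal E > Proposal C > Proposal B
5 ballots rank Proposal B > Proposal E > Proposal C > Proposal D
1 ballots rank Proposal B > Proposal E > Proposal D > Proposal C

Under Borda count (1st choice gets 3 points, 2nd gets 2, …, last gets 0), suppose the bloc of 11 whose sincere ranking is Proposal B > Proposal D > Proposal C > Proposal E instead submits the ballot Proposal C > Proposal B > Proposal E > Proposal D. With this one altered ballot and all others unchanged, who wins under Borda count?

Proposal C

Borda totals with the altered ballot: Proposal E 31, Proposal D 19, Proposal B 43, Proposal C 51.
The switch changes the winner from Proposal B to Proposal C.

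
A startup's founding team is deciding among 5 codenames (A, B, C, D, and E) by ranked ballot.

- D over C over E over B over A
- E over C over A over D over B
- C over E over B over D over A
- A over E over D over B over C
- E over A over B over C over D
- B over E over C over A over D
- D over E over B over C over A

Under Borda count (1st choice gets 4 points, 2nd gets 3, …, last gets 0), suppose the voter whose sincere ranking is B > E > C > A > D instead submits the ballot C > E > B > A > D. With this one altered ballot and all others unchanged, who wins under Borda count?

E

Borda totals with the altered ballot: A 10, B 10, C 16, D 12, E 22.
The winner is unchanged: still E.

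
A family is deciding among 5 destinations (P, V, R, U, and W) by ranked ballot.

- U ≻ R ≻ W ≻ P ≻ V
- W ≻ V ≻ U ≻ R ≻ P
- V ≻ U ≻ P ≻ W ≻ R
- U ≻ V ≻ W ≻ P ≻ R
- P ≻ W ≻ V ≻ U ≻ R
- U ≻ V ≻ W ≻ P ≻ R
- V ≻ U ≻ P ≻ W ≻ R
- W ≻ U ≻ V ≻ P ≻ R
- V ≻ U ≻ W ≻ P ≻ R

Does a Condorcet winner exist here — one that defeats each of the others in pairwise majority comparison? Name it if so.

Head-to-head results (9 voters total):
P vs V: V wins 7–2.
P vs R: P wins 7–2.
P vs U: U wins 8–1.
P vs W: W wins 6–3.
V vs R: V wins 8–1.
V vs U: V wins 5–4.
V vs W: V wins 5–4.
R vs U: U wins 9–0.
R vs W: W wins 8–1.
U vs W: U wins 6–3.
V beats each rival — P (7–2), R (8–1), U (5–4), W (5–4) — so V is the Condorcet winner.

V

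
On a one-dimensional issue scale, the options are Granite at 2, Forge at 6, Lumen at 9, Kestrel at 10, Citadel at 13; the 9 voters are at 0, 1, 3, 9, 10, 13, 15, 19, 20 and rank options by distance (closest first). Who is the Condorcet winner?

Kestrel

With single-peaked preferences on a line, the Condorcet winner is the candidate closest to the median voter.
The median voter (position 10) is closest to Kestrel at 10.
Check: Kestrel vs Citadel — voters closer to Kestrel: 5 of 9.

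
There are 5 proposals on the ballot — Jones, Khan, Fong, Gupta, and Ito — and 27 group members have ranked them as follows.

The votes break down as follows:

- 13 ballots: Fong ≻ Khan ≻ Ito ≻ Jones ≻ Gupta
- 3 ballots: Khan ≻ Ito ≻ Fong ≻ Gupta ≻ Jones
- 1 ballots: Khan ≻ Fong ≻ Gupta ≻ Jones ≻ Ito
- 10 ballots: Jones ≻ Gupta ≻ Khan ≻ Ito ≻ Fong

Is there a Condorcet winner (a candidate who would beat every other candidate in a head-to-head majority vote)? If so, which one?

Head-to-head results (27 voters total):
Jones vs Khan: Khan wins 17–10.
Jones vs Fong: Fong wins 17–10.
Jones vs Gupta: Jones wins 23–4.
Jones vs Ito: Ito wins 16–11.
Khan vs Fong: Khan wins 14–13.
Khan vs Gupta: Khan wins 17–10.
Khan vs Ito: Khan wins 27–0.
Fong vs Gupta: Fong wins 17–10.
Fong vs Ito: Fong wins 14–13.
Gupta vs Ito: Ito wins 16–11.
Khan beats each rival — Jones (17–10), Fong (14–13), Gupta (17–10), Ito (27–0) — so Khan is the Condorcet winner.

Khan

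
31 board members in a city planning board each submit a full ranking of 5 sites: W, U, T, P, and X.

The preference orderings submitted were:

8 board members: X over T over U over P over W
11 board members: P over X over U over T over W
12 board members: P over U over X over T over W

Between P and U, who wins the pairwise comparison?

Ballots ranking P above U: 11+12 = 23.
Ballots ranking U above P: 8.
P wins the head-to-head, 23–8.

P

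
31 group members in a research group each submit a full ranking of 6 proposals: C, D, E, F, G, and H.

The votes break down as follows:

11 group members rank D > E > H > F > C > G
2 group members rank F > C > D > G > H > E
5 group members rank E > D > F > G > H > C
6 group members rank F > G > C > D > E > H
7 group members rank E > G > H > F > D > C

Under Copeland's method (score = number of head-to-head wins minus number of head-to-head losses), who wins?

Pairwise results:
  C vs D: D wins 23–8.
  C vs E: E wins 23–8.
  C vs F: F wins 31–0.
  C vs G: G wins 18–13.
  C vs H: H wins 23–8.
  D vs E: D wins 19–12.
  D vs F: D wins 16–15.
  D vs G: D wins 18–13.
  D vs H: D wins 24–7.
  E vs F: E wins 23–8.
  E vs G: E wins 23–8.
  E vs H: E wins 29–2.
  F vs G: F wins 24–7.
  F vs H: H wins 18–13.
  G vs H: G wins 20–11.
Copeland scores (wins − losses):
  C: 0 − 5 = -5
  D: 5 − 0 = 5
  E: 4 − 1 = 3
  F: 2 − 3 = -1
  G: 2 − 3 = -1
  H: 2 − 3 = -1
D has the best Copeland score.

D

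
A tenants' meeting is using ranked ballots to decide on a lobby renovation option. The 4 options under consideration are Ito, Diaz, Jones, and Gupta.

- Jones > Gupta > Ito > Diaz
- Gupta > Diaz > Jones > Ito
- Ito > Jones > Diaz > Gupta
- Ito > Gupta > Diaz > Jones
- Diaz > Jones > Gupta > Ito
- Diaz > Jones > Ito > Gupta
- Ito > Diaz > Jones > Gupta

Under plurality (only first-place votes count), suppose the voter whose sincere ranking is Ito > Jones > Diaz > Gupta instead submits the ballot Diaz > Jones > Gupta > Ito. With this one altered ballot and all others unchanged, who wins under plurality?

First-place totals with the altered ballot: Ito 2, Diaz 3, Jones 1, Gupta 1.
The switch changes the winner from Ito to Diaz.

Diaz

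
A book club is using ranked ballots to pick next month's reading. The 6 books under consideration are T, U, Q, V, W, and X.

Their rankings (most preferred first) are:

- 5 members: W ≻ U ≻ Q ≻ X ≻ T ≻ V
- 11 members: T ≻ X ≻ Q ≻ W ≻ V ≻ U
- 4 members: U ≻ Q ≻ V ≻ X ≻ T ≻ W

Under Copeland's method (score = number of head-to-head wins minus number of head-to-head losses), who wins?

T

Pairwise results:
  T vs U: T wins 11–9.
  T vs Q: T wins 11–9.
  T vs V: T wins 16–4.
  T vs W: T wins 15–5.
  T vs X: T wins 11–9.
  U vs Q: Q wins 11–9.
  U vs V: V wins 11–9.
  U vs W: W wins 16–4.
  U vs X: X wins 11–9.
  Q vs V: Q wins 20–0.
  Q vs W: Q wins 15–5.
  Q vs X: X wins 11–9.
  V vs W: W wins 16–4.
  V vs X: X wins 16–4.
  W vs X: X wins 15–5.
Copeland scores (wins − losses):
  T: 5 − 0 = 5
  U: 0 − 5 = -5
  Q: 3 − 2 = 1
  V: 1 − 4 = -3
  W: 2 − 3 = -1
  X: 4 − 1 = 3
T has the best Copeland score.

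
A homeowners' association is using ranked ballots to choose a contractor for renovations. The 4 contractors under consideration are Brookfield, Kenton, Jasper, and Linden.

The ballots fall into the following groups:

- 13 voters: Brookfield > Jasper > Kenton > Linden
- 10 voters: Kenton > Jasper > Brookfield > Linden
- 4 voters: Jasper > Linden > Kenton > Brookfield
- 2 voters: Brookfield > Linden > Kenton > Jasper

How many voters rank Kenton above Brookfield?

Ballots ranking Kenton above Brookfield: 10+4 = 14.
Ballots ranking Brookfield above Kenton: 13+2 = 15.
So 14 of 29 voters prefer Kenton to Brookfield.

14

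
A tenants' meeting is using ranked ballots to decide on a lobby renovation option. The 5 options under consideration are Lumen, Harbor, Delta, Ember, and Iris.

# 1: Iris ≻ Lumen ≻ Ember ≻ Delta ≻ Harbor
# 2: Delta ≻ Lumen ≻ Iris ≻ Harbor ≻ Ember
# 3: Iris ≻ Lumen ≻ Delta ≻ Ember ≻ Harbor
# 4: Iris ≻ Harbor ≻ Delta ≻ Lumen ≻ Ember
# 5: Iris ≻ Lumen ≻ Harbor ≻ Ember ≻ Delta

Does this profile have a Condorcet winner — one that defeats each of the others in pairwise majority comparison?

Yes

Head-to-head results (5 voters total):
Lumen vs Harbor: Lumen wins 4–1.
Lumen vs Delta: Lumen wins 3–2.
Lumen vs Ember: Lumen wins 5–0.
Lumen vs Iris: Iris wins 4–1.
Harbor vs Delta: Delta wins 3–2.
Harbor vs Ember: Harbor wins 3–2.
Harbor vs Iris: Iris wins 5–0.
Delta vs Ember: Delta wins 3–2.
Delta vs Iris: Iris wins 4–1.
Ember vs Iris: Iris wins 5–0.
Iris beats each rival — Lumen (4–1), Harbor (5–0), Delta (4–1), Ember (5–0) — so Iris is the Condorcet winner.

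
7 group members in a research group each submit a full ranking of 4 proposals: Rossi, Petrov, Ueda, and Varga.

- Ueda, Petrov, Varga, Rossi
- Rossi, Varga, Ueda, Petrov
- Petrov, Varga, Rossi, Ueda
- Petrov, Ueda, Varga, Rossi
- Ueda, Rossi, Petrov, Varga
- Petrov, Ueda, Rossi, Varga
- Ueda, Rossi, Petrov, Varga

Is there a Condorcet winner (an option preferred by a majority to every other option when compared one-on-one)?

Head-to-head results (7 voters total):
Rossi vs Petrov: Petrov wins 4–3.
Rossi vs Ueda: Ueda wins 5–2.
Rossi vs Varga: Rossi wins 4–3.
Petrov vs Ueda: Ueda wins 4–3.
Petrov vs Varga: Petrov wins 6–1.
Ueda vs Varga: Ueda wins 5–2.
Ueda beats each rival — Rossi (5–2), Petrov (4–3), Varga (5–2) — so Ueda is the Condorcet winner.

Yes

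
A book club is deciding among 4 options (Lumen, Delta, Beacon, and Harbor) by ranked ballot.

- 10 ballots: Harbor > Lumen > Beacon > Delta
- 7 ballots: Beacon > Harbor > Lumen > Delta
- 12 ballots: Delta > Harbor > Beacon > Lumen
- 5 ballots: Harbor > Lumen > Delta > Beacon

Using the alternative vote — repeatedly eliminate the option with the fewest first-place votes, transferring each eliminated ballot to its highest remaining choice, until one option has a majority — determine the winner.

Round 1: Harbor 15, Delta 12, Beacon 7, Lumen 0. Lumen has the fewest and is eliminated.
Round 2: Harbor 15, Delta 12, Beacon 7. Beacon has the fewest and is eliminated.
Round 3: Harbor 22, Delta 12. Harbor has a majority.

Harbor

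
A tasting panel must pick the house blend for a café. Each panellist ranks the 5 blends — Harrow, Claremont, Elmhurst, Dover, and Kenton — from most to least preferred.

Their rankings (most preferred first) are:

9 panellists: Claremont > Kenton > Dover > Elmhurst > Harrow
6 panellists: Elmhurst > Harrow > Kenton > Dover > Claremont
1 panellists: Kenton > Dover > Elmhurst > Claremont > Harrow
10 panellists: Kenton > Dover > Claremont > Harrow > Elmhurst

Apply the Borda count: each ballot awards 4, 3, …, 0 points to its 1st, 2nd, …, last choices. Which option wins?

Borda scores:
  Harrow: 9·0 + 6·3 + 0 + 10·1 = 28
  Claremont: 9·4 + 6·0 + 1 + 10·2 = 57
  Elmhurst: 9·1 + 6·4 + 2 + 10·0 = 35
  Dover: 9·2 + 6·1 + 3 + 10·3 = 57
  Kenton: 9·3 + 6·2 + 4 + 10·4 = 83
Kenton has the highest total.

Kenton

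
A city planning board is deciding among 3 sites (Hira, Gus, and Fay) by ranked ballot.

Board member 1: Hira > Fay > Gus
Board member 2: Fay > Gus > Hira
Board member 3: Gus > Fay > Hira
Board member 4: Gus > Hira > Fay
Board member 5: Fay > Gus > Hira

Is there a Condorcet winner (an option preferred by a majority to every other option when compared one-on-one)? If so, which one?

Head-to-head results (5 voters total):
Hira vs Gus: Gus wins 4–1.
Hira vs Fay: Fay wins 3–2.
Gus vs Fay: Fay wins 3–2.
Fay beats each rival — Hira (3–2), Gus (3–2) — so Fay is the Condorcet winner.

Fay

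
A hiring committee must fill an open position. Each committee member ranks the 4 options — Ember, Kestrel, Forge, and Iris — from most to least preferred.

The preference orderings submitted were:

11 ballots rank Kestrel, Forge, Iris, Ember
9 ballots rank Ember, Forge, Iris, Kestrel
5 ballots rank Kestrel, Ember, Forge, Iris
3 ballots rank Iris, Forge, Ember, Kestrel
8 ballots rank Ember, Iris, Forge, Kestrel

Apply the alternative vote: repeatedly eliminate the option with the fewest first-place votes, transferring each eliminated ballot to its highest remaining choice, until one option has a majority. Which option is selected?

Ember

Round 1: Ember 17, Kestrel 16, Iris 3, Forge 0. Forge has the fewest and is eliminated.
Round 2: Ember 17, Kestrel 16, Iris 3. Iris has the fewest and is eliminated.
Round 3: Ember 20, Kestrel 16. Ember has a majority.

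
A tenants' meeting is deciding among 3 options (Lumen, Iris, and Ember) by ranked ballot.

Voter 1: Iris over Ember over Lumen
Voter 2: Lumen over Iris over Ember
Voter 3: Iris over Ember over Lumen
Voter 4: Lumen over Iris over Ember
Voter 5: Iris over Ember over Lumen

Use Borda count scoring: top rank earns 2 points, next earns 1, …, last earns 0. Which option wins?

Iris

Borda scores:
  Lumen: 0 + 2 + 0 + 2 + 0 = 4
  Iris: 2 + 1 + 2 + 1 + 2 = 8
  Ember: 1 + 0 + 1 + 0 + 1 = 3
Iris has the highest total.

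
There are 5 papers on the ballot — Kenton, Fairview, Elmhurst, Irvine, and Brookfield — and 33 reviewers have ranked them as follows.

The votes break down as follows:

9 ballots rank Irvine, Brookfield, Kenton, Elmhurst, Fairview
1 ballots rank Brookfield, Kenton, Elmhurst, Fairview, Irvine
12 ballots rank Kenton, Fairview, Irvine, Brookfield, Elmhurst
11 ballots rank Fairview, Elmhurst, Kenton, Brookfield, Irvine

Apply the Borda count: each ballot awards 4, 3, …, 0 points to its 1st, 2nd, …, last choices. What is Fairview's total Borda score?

81

Borda scores:
  Kenton: 9·2 + 3 + 12·4 + 11·2 = 91
  Fairview: 9·0 + 1 + 12·3 + 11·4 = 81
  Elmhurst: 9·1 + 2 + 12·0 + 11·3 = 44
  Irvine: 9·4 + 0 + 12·2 + 11·0 = 60
  Brookfield: 9·3 + 4 + 12·1 + 11·1 = 54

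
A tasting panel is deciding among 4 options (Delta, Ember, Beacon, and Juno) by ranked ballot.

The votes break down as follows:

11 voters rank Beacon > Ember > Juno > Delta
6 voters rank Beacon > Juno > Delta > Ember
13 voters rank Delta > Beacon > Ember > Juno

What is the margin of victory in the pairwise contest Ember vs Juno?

18

Ballots ranking Ember above Juno: 11+13 = 24.
Ballots ranking Juno above Ember: 6.
Ember wins 24–6, a margin of 18.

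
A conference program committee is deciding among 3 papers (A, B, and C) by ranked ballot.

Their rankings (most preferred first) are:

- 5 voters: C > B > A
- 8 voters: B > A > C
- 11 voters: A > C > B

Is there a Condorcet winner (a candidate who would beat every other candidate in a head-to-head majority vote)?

No

Head-to-head results (24 voters total):
A vs B: B wins 13–11.
A vs C: A wins 19–5.
B vs C: C wins 16–8.
No candidate beats all others: A beats C beats B beats A, a majority cycle.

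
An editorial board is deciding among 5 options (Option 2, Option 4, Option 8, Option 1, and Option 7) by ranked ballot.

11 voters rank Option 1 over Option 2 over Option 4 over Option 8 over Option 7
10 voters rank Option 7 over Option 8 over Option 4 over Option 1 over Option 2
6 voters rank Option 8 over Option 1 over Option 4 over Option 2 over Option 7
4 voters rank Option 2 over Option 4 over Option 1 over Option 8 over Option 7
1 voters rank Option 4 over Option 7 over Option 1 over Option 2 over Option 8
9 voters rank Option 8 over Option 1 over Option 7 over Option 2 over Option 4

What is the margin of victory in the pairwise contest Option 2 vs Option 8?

9

Ballots ranking Option 2 above Option 8: 11+4+1 = 16.
Ballots ranking Option 8 above Option 2: 10+6+9 = 25.
Option 8 wins 25–16, a margin of 9.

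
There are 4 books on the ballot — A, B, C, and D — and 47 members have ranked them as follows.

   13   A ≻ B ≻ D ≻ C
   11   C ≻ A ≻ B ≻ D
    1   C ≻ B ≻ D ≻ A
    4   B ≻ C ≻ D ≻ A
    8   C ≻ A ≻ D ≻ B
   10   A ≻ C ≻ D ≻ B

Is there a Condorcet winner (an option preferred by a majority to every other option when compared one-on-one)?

Head-to-head results (47 voters total):
A vs B: A wins 42–5.
A vs C: C wins 24–23.
A vs D: A wins 42–5.
B vs C: C wins 30–17.
B vs D: B wins 29–18.
C vs D: C wins 34–13.
C beats each rival — A (24–23), B (30–17), D (34–13) — so C is the Condorcet winner.

Yes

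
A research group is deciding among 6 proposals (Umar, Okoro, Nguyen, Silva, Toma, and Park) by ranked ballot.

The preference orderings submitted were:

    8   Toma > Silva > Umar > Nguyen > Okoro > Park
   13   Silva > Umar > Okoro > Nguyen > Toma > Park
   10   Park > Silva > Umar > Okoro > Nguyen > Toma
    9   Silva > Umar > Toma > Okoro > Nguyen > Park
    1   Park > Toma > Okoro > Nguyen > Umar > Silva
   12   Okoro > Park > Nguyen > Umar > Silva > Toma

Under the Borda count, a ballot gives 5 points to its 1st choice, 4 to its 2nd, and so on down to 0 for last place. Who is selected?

Borda scores:
  Umar: 8·3 + 13·4 + 10·3 + 9·4 + 1 + 12·2 = 167
  Okoro: 8·1 + 13·3 + 10·2 + 9·2 + 3 + 12·5 = 148
  Nguyen: 8·2 + 13·2 + 10·1 + 9·1 + 2 + 12·3 = 99
  Silva: 8·4 + 13·5 + 10·4 + 9·5 + 0 + 12·1 = 194
  Toma: 8·5 + 13·1 + 10·0 + 9·3 + 4 + 12·0 = 84
  Park: 8·0 + 13·0 + 10·5 + 9·0 + 5 + 12·4 = 103
Silva has the highest total.

Silva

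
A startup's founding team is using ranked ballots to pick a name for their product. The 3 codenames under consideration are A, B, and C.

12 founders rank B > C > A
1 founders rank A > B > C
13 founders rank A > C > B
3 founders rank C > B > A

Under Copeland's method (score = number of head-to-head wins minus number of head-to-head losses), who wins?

Pairwise results:
  A vs B: B wins 15–14.
  A vs C: C wins 15–14.
  B vs C: C wins 16–13.
Copeland scores (wins − losses):
  A: 0 − 2 = -2
  B: 1 − 1 = 0
  C: 2 − 0 = 2
C has the best Copeland score.

C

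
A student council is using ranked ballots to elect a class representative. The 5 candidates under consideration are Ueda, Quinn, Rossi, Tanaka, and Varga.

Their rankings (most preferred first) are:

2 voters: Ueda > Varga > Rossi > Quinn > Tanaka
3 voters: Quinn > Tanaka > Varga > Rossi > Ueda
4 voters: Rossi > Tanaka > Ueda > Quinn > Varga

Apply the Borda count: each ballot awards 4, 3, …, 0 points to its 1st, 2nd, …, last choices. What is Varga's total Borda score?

12

Borda scores:
  Ueda: 2·4 + 3·0 + 4·2 = 16
  Quinn: 2·1 + 3·4 + 4·1 = 18
  Rossi: 2·2 + 3·1 + 4·4 = 23
  Tanaka: 2·0 + 3·3 + 4·3 = 21
  Varga: 2·3 + 3·2 + 4·0 = 12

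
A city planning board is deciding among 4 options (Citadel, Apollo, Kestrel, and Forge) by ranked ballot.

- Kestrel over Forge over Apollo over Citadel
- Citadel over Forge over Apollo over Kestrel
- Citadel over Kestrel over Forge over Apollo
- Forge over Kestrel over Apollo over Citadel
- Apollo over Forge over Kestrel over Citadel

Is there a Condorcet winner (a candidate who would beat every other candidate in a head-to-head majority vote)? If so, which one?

Head-to-head results (5 voters total):
Citadel vs Apollo: Apollo wins 3–2.
Citadel vs Kestrel: Kestrel wins 3–2.
Citadel vs Forge: Forge wins 3–2.
Apollo vs Kestrel: Kestrel wins 3–2.
Apollo vs Forge: Forge wins 4–1.
Kestrel vs Forge: Forge wins 3–2.
Forge beats each rival — Citadel (3–2), Apollo (4–1), Kestrel (3–2) — so Forge is the Condorcet winner.

Forge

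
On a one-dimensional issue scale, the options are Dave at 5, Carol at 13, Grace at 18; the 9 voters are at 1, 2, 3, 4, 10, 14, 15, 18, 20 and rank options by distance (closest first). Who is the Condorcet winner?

With single-peaked preferences on a line, the Condorcet winner is the candidate closest to the median voter.
The median voter (position 10) is closest to Carol at 13.
Check: Carol vs Grace — voters closer to Carol: 7 of 9.

Carol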